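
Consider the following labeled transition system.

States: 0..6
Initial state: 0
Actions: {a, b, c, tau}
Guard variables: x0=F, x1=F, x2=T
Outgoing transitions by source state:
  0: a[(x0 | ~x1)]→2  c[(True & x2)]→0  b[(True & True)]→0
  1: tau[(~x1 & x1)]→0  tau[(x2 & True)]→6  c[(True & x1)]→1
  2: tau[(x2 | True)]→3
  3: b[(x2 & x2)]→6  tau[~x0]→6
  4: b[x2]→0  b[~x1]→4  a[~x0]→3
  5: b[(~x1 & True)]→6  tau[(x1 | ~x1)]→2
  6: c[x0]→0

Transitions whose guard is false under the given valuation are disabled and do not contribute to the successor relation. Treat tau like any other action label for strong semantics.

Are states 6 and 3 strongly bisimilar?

Answer: NOT BISIMILAR

Trace:
Compute ~ classes (split until stable):
  P[0] = {{0,1,2,3,4,5,6}}
  P[1] = {{0},{1,2},{3,5},{4},{6}}
  P[2] = {{0},{1},{2},{3},{4},{5},{6}}
stable after 3 split(s): 7 block(s)
6∈{6}, 3∈{3}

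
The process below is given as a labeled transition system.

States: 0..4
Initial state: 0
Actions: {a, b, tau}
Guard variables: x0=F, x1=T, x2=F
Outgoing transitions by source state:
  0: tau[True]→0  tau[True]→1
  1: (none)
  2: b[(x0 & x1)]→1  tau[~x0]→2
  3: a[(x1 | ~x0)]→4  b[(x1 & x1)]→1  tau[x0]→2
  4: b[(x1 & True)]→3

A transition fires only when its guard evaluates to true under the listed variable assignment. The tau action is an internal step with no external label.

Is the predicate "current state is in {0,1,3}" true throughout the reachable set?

Inv-set: {0,1,3}
R = {0,1}
  0: safe
  1: safe

Answer: INVARIANT HOLDS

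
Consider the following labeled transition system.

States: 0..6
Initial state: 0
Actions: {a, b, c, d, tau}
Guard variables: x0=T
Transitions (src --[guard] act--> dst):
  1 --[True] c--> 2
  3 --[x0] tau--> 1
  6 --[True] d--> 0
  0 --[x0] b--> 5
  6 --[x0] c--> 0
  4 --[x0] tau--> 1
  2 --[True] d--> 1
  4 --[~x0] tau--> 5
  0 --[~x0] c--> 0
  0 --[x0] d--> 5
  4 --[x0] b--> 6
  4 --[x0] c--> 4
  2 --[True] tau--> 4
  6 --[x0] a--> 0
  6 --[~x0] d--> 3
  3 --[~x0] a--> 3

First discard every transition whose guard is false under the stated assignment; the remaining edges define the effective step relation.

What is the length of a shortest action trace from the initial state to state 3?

Answer: UNREACHABLE

Working:
BFS to 3:
  Layer 0: {0}
  Layer 1: {5}
3 never appears.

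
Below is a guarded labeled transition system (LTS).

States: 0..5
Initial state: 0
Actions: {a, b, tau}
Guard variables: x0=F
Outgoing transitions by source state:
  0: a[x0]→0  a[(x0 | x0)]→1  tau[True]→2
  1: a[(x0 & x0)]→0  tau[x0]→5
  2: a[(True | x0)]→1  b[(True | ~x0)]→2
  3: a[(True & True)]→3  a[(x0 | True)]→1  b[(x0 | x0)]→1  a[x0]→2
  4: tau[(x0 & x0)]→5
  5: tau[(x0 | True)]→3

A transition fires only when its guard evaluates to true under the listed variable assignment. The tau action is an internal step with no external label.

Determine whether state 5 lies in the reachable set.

Guard filter leaves 6 enabled edge(s).
L0 = {0}
L1 = {2}  cumulative {0,2}
L2 = {1}  cumulative {0,1,2}
Reach set: {0,1,2}

Answer: UNREACHABLE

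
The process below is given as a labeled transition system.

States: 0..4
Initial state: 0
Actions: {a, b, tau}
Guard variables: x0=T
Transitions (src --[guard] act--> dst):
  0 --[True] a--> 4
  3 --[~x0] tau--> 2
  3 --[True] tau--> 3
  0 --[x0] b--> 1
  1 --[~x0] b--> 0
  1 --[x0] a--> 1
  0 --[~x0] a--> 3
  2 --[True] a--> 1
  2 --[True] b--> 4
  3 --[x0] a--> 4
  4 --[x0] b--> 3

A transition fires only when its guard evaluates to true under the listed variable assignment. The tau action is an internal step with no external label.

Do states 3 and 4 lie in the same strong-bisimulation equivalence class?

Answer: NOT BISIMILAR

Trace:
Bisimulation quotient by refinement:
  round 0: {{0,1,2,3,4}}
  round 1: {{0,2},{1},{3},{4}}
  round 2: {{0},{1},{2},{3},{4}}
5 equivalence class(es) (converged in 3)
[3]={3}  [4]={4}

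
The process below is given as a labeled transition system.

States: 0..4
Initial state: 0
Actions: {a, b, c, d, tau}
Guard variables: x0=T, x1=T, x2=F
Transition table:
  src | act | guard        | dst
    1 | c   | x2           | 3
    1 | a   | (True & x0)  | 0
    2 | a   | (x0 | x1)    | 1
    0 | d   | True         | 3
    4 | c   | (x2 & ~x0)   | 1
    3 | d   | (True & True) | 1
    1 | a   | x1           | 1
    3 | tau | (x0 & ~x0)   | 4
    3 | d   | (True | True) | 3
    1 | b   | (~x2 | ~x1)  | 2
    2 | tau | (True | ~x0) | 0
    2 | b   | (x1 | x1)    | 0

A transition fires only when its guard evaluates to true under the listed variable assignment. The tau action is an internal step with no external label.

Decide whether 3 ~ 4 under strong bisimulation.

Refine partition for ~:
  P[0] = {{0,1,2,3,4}}
  P[1] = {{0,3},{1},{2},{4}}
  P[2] = {{0},{1},{2},{3},{4}}
Fixed point at round 3; 5 class(es).
class of 3: {3}; class of 4: {4}

Answer: NOT BISIMILAR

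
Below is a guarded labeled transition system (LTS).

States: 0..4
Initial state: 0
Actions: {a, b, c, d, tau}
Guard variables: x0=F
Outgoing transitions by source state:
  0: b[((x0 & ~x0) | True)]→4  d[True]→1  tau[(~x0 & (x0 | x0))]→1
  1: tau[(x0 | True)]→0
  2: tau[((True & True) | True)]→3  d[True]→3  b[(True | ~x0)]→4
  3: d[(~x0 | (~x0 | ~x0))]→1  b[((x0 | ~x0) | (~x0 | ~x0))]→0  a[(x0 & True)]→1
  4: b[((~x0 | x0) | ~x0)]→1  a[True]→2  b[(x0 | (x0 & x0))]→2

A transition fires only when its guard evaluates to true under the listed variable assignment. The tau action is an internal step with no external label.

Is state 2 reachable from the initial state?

Answer: REACHABLE

Analysis:
After dropping false guards: 10 live edges.
L0 = {0}
L1 = {1,4}  total {0,1,4}
L2 = {2}  total {0,1,2,4}
L3 = {3}  total {0,1,2,3,4}
Reach set: {0,1,2,3,4}
trace reaching 2: b·a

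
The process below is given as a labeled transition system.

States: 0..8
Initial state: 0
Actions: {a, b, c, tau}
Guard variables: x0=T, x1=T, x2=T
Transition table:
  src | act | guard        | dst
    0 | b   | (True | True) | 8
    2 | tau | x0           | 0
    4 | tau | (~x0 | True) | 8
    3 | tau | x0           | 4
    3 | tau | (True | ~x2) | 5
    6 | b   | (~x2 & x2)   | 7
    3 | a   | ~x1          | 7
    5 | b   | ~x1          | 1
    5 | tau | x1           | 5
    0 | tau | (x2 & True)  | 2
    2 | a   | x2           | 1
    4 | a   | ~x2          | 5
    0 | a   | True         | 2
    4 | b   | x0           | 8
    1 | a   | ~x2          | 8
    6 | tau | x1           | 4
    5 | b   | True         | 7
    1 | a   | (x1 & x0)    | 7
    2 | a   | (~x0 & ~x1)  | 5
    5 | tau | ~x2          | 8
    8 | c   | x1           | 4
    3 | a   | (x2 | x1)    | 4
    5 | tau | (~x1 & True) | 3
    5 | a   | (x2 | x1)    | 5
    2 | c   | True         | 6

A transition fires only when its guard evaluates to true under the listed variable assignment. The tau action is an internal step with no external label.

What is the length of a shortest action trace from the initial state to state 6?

Breadth-first toward 6:
  L0 = {0}
  L1 = {2,8}
  L2 = {1,4,6}
6 enters at depth 2; path a·c

Answer: 2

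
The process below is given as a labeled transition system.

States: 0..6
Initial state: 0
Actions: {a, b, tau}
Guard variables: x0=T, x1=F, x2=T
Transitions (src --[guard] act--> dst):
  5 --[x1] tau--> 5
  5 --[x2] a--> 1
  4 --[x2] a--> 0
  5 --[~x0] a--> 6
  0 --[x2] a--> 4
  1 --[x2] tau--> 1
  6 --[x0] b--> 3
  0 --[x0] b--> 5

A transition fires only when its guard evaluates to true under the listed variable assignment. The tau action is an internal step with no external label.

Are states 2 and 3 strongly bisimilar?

Answer: BISIMILAR

Analysis:
Compute ~ classes (split until stable):
  round 0: {{0,1,2,3,4,5,6}}
  round 1: {{0},{1},{2,3},{4,5},{6}}
  round 2: {{0},{1},{2,3},{4},{5},{6}}
6 equivalence class(es) (converged in 3)
2∈{2,3}, 3∈{2,3}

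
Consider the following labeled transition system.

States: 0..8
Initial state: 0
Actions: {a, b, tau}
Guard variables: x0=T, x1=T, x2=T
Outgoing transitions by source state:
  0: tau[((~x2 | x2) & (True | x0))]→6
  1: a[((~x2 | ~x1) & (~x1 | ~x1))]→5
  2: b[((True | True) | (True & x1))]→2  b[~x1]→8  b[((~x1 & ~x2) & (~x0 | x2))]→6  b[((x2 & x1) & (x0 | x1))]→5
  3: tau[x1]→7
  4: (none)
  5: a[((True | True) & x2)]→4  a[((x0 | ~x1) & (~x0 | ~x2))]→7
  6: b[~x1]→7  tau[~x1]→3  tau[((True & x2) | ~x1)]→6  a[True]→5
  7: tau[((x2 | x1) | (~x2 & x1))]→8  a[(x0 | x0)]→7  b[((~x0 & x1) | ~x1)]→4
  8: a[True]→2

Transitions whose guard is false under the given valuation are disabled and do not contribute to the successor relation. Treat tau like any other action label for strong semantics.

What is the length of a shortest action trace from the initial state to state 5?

Answer: 2

Trace:
Layered search for 5:
  L0 = {0}
  L1 = {6}
  L2 = {5}
first hit 5 at d=2 via tau·a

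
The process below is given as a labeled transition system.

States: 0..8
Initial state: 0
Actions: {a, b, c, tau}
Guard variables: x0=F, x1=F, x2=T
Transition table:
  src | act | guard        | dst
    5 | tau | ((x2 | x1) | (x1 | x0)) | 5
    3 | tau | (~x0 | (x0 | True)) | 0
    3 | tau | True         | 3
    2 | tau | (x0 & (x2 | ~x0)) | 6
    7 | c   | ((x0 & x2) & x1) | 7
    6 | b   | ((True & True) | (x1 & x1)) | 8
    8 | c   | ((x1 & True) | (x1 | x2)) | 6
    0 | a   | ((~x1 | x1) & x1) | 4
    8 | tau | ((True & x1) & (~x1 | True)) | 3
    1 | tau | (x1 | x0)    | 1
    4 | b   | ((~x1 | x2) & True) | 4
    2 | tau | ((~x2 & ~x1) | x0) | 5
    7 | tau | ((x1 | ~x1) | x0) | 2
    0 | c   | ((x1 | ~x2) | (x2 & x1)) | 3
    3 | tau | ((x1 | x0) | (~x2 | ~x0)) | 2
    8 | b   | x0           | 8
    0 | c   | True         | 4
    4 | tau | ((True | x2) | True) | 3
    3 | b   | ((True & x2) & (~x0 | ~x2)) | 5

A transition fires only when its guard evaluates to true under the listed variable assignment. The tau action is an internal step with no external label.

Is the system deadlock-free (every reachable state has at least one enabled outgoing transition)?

Answer: DEADLOCK at state 2

Trace:
Reach set: {0,2,3,4,5}
  0: c→4  [1 exit(s)]
  2: ∅  [deadlock]
  3: b→5  tau→0  tau→2  tau→3  [4 exit(s)]
  4: b→4  tau→3  [2 exit(s)]
  5: tau→5  [1 exit(s)]
trace reaching 2: c·tau·tau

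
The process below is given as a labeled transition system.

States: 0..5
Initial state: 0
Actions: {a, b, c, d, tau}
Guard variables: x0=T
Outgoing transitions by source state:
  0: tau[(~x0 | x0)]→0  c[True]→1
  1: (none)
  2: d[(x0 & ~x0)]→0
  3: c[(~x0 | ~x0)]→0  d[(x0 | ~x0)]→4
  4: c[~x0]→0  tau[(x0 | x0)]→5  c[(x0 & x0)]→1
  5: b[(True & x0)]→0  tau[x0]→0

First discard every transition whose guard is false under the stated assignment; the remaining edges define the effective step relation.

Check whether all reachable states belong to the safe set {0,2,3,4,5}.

Answer: INVARIANT VIOLATED at state 1

Working:
Allowed set {0,2,3,4,5}
Reachable = {0,1}
  0: safe
  1: outside
witness against invariant: c → 1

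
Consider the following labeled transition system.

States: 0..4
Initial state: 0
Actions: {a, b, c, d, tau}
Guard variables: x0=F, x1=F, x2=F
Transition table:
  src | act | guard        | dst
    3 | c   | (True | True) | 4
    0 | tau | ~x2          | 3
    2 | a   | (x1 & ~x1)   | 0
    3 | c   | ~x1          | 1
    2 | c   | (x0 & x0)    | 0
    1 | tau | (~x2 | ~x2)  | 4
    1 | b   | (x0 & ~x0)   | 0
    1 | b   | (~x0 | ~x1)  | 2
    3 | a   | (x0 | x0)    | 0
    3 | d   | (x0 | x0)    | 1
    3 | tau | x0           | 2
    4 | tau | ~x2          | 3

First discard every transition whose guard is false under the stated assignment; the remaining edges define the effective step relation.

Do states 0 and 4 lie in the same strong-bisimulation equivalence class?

Answer: BISIMILAR

Working:
Refine partition for ~:
  round 0: {{0,1,2,3,4}}
  round 1: {{0,4},{1},{2},{3}}
Fixed point at round 2; 4 class(es).
0∈{0,4}, 4∈{0,4}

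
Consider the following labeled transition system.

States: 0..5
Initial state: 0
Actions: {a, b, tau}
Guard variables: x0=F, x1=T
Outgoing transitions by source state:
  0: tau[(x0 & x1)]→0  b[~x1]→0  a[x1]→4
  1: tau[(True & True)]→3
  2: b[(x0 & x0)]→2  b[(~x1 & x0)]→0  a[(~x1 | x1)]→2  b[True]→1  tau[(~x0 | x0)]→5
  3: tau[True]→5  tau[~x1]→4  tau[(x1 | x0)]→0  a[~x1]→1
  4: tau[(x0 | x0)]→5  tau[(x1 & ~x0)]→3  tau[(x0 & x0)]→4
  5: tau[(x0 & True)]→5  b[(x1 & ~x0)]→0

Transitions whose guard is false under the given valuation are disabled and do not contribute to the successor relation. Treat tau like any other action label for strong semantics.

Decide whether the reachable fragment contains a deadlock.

Answer: DEADLOCK-FREE

Working:
Reach set: {0,3,4,5}
  0: a→4  [1 out]
  3: tau→0  tau→5  [2 out]
  4: tau→3  [1 out]
  5: b→0  [1 out]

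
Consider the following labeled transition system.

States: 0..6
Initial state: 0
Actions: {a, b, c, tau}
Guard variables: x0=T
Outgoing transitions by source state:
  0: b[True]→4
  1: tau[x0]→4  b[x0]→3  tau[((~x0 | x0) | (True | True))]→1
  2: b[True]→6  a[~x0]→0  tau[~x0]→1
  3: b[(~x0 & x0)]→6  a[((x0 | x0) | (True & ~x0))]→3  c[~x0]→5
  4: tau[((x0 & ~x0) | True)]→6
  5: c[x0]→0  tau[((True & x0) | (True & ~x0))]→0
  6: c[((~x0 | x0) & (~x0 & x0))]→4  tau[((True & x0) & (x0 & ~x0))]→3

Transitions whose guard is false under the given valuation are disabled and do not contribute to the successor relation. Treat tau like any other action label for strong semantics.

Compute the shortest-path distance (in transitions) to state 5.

Answer: UNREACHABLE

Trace:
BFS to 5:
  L0 = {0}
  L1 = {4}
  L2 = {6}
5 never appears.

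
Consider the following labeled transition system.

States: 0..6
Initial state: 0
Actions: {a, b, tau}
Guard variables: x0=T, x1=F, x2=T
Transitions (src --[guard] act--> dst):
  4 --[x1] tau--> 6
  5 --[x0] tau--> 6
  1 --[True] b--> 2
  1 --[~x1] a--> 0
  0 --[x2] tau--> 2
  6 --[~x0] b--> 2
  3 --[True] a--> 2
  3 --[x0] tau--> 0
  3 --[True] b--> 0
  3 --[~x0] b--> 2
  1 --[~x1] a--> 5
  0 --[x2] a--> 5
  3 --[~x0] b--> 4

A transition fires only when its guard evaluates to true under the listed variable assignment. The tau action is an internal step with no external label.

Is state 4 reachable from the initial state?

After dropping false guards: 9 live edges.
Layer 0: {0}
Layer 1: {2,5}  total {0,2,5}
Layer 2: {6}  total {0,2,5,6}
R = {0,2,5,6}

Answer: UNREACHABLE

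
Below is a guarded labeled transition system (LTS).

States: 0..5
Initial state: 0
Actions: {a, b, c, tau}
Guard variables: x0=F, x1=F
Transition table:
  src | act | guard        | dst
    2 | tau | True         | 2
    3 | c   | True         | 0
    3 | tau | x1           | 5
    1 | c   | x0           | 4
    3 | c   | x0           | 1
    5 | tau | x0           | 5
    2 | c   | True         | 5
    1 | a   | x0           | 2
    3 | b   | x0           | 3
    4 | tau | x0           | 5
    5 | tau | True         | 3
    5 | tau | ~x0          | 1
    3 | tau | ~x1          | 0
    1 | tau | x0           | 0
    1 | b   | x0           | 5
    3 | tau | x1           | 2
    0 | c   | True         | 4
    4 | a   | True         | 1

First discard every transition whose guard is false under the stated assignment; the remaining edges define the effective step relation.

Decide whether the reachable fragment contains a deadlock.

Answer: DEADLOCK at state 1

Working:
Reachable = {0,1,4}
  0: c→4  [1 out]
  1: ∅  [deadlock]
  4: a→1  [1 out]
trace reaching 1: c·a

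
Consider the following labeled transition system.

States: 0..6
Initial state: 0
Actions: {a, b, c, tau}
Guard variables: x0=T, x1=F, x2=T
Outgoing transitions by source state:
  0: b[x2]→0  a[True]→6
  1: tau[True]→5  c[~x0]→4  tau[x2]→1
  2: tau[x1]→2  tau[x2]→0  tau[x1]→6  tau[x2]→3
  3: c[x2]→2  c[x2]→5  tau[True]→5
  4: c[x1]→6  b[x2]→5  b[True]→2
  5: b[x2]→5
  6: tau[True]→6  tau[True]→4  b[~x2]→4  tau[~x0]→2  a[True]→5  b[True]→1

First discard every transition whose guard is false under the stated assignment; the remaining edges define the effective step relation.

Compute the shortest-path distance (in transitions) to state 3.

Layered search for 3:
  L0 = {0}
  L1 = {6}
  L2 = {1,4,5}
  L3 = {2}
  L4 = {3}
first hit 3 at d=4 via a·tau·b·tau

Answer: 4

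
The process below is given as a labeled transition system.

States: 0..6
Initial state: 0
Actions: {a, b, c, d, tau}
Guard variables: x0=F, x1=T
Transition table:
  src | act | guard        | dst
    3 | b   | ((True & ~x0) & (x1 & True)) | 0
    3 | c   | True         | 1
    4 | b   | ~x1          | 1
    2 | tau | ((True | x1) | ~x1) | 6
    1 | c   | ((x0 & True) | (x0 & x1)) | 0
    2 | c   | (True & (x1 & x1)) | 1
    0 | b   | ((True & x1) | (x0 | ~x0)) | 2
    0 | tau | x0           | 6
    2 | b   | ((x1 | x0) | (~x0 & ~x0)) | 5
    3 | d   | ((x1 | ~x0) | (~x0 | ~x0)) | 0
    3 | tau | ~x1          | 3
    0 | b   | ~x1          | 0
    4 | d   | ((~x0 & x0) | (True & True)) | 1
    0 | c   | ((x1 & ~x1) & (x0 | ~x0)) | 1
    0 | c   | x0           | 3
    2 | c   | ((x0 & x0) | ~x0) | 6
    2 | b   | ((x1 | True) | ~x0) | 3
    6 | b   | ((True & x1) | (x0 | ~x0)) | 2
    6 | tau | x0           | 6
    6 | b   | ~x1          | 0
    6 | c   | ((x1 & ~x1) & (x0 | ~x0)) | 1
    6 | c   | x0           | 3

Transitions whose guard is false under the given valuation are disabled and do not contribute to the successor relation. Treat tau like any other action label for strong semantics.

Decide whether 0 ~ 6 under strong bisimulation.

Compute ~ classes (split until stable):
  round 0: {{0,1,2,3,4,5,6}}
  round 1: {{0,6},{1,5},{2},{3},{4}}
5 equivalence class(es) (converged in 2)
[0]={0,6}  [6]={0,6}

Answer: BISIMILAR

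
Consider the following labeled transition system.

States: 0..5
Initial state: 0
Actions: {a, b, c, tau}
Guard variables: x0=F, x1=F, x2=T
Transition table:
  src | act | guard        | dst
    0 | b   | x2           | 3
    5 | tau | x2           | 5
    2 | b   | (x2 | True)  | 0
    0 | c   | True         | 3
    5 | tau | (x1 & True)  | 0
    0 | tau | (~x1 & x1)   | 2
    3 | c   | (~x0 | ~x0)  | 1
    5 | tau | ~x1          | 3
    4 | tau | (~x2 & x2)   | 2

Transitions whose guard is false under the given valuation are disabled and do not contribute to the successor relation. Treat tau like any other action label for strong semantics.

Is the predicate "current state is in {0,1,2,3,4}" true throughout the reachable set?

Answer: INVARIANT HOLDS

Working:
Inv-set: {0,1,2,3,4}
R = {0,1,3}
  0: ok
  1: ok
  3: ok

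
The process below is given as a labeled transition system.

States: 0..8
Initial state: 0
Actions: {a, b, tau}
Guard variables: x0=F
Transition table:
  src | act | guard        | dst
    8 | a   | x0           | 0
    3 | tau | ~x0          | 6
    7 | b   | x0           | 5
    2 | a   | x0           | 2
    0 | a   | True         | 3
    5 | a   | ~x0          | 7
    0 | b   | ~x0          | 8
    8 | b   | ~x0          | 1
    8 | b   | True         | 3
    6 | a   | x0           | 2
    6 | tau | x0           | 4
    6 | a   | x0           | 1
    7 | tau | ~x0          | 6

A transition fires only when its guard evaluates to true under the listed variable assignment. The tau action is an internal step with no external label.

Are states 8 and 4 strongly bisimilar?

Answer: NOT BISIMILAR

Trace:
Bisimulation quotient by refinement:
  π0 = {{0,1,2,3,4,5,6,7,8}}
  π1 = {{0},{1,2,4,6},{3,7},{5},{8}}
Fixed point at round 2; 5 class(es).
[8]={8}  [4]={1,2,4,6}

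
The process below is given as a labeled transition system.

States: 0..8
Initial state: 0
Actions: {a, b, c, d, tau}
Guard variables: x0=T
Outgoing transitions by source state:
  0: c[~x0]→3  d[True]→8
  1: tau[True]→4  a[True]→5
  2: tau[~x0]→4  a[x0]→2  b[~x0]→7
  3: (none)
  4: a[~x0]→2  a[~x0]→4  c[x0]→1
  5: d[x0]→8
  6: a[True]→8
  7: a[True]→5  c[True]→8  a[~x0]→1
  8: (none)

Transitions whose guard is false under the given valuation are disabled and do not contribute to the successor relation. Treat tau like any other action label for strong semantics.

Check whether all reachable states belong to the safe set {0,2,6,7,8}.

Answer: INVARIANT HOLDS

Working:
Safe = {0,2,6,7,8}
R = {0,8}
  0: safe
  8: safe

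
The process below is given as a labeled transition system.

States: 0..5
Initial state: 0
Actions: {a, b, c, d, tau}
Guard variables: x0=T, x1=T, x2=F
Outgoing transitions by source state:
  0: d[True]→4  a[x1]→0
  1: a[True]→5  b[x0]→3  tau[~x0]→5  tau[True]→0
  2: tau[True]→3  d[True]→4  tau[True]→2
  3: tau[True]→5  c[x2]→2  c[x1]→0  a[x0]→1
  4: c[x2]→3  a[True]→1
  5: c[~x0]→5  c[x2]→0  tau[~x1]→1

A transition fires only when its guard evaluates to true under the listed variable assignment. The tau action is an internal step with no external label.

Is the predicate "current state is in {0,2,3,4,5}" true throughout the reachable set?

Answer: INVARIANT VIOLATED at state 1

Analysis:
Inv-set: {0,2,3,4,5}
Reach set: {0,1,3,4,5}
  0: ok
  1: VIOLATES
  3: ok
  4: ok
  5: ok
witness against invariant: d·a → 1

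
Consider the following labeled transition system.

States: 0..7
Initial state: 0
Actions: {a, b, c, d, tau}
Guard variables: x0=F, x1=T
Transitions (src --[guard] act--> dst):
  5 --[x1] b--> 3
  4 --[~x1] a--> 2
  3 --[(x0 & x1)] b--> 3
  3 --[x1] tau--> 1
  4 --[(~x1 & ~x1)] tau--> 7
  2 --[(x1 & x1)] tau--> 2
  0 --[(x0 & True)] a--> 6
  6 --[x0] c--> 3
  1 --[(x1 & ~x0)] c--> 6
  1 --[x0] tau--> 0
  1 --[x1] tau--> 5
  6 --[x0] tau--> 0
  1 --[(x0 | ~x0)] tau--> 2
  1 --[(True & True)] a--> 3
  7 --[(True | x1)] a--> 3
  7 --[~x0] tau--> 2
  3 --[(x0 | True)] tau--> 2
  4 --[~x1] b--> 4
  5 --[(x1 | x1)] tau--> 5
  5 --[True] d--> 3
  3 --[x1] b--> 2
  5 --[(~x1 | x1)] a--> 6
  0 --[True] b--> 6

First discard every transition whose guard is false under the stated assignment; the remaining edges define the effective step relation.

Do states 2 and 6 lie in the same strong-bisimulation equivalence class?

Refine partition for ~:
  P[0] = {{0,1,2,3,4,5,6,7}}
  P[1] = {{0},{1},{2},{3},{4,6},{5},{7}}
stable after 2 split(s): 7 block(s)
2∈{2}, 6∈{4,6}

Answer: NOT BISIMILAR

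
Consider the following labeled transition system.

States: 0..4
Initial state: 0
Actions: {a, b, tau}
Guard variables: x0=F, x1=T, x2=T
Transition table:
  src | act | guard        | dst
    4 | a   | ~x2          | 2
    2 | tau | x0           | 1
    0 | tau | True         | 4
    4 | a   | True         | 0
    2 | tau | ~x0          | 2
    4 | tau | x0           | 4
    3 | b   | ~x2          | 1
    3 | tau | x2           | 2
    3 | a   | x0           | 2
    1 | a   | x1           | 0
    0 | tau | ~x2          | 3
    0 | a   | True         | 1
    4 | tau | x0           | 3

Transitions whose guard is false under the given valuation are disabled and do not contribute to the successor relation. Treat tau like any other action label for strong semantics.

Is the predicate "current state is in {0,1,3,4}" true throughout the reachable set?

Answer: INVARIANT HOLDS

Analysis:
Allowed set {0,1,3,4}
Reach set: {0,1,4}
  0: ✓
  1: ✓
  4: ✓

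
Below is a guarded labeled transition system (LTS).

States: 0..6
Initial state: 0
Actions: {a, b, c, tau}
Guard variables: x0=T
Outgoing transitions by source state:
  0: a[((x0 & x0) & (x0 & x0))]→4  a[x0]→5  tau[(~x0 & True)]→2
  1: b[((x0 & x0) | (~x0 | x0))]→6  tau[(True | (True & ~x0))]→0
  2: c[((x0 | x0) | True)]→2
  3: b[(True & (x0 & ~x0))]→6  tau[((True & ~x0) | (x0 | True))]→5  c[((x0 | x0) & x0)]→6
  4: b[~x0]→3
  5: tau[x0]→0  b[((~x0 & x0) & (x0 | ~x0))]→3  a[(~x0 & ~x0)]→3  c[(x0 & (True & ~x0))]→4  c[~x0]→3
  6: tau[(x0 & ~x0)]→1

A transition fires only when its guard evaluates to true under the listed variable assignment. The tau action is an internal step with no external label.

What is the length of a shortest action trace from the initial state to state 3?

BFS to 3:
  L0 = {0}
  L1 = {4,5}
3 never appears.

Answer: UNREACHABLE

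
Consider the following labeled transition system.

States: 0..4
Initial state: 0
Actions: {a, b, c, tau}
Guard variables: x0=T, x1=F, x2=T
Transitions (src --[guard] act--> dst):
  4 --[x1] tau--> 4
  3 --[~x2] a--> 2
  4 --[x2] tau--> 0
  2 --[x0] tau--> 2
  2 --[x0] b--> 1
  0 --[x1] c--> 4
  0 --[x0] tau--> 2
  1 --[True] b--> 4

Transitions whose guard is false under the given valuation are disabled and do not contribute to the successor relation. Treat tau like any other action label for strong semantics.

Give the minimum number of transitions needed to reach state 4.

Answer: 3

Working:
Layered search for 4:
  depth 0: {0}
  depth 1: {2}
  depth 2: {1}
  depth 3: {4}
4 enters at depth 3; path tau·b·b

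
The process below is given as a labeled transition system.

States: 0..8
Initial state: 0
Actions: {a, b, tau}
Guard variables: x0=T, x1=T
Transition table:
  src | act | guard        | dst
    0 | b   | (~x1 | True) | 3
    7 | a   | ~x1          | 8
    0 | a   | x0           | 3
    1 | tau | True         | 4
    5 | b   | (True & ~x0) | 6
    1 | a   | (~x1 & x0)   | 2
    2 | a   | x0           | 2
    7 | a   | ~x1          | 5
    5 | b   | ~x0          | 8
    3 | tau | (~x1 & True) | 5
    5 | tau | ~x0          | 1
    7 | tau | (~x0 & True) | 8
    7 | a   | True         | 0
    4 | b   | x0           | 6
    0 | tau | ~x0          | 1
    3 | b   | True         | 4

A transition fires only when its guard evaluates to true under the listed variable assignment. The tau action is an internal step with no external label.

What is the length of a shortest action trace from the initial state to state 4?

Answer: 2

Working:
Layered search for 4:
  Layer 0: {0}
  Layer 1: {3}
  Layer 2: {4}
depth(4)=2, e.g. a·b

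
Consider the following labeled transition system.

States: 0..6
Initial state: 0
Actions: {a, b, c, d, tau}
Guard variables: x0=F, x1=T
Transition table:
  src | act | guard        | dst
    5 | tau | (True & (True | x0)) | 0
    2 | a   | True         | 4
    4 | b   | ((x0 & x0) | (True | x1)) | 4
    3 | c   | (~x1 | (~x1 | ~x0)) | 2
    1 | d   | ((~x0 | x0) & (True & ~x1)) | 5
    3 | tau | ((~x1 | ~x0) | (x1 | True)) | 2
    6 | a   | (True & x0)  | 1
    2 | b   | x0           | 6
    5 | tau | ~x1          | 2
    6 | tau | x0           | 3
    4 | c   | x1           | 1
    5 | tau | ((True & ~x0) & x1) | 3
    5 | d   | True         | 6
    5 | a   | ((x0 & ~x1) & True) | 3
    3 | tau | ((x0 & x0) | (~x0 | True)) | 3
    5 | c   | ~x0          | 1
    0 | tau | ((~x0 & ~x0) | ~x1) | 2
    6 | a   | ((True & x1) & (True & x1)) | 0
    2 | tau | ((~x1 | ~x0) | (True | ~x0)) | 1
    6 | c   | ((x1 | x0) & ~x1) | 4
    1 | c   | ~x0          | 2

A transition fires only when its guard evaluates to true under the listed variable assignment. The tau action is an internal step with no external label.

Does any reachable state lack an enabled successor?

R = {0,1,2,4}
  0: tau→2  [1 out]
  1: c→2  [1 out]
  2: a→4  tau→1  [2 out]
  4: b→4  c→1  [2 out]

Answer: DEADLOCK-FREE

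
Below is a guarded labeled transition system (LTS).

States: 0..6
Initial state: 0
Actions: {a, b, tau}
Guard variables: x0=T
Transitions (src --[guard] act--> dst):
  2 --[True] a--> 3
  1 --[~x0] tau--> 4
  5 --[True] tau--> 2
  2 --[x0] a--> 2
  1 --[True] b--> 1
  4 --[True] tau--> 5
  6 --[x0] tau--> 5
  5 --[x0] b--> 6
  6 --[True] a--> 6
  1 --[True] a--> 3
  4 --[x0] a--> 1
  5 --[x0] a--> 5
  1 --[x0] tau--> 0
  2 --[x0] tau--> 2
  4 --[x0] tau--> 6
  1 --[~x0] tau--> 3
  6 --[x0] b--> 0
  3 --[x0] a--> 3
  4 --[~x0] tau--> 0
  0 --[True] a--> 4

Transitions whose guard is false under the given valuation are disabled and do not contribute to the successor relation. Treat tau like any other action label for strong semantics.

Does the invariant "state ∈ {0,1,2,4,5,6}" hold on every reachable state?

Answer: INVARIANT VIOLATED at state 3

Analysis:
Safe = {0,1,2,4,5,6}
Reachable = {0,1,2,3,4,5,6}
  0: safe
  1: safe
  2: safe
  3: VIOLATES
  4: safe
  5: safe
  6: safe
counterexample path to 3: a·a·a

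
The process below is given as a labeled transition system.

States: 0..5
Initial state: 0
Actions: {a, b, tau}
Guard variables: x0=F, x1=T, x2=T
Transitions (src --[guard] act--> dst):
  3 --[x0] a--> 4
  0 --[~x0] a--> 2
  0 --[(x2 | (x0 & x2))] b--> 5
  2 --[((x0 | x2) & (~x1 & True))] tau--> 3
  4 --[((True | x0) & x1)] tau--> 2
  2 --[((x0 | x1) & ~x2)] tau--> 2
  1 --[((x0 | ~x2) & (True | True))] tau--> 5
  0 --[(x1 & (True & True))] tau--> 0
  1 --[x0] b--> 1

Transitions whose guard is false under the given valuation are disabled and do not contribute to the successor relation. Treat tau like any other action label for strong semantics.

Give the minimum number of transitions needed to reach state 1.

Answer: UNREACHABLE

Analysis:
Breadth-first toward 1:
  L0 = {0}
  L1 = {2,5}
1 never appears.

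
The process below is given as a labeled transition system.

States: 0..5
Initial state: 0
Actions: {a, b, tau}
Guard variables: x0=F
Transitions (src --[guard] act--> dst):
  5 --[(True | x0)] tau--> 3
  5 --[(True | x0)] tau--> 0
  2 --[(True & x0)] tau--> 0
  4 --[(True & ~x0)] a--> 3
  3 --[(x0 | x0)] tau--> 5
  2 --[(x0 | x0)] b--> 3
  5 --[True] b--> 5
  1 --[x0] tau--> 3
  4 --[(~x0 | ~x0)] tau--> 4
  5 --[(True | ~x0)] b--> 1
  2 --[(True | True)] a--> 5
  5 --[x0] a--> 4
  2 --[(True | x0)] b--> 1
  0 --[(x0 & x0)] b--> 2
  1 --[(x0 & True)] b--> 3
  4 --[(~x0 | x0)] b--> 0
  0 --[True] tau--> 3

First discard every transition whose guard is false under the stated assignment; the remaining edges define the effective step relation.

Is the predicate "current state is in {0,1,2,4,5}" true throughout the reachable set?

Safe = {0,1,2,4,5}
Reach set: {0,3}
  0: ok
  3: outside
counterexample path to 3: tau

Answer: INVARIANT VIOLATED at state 3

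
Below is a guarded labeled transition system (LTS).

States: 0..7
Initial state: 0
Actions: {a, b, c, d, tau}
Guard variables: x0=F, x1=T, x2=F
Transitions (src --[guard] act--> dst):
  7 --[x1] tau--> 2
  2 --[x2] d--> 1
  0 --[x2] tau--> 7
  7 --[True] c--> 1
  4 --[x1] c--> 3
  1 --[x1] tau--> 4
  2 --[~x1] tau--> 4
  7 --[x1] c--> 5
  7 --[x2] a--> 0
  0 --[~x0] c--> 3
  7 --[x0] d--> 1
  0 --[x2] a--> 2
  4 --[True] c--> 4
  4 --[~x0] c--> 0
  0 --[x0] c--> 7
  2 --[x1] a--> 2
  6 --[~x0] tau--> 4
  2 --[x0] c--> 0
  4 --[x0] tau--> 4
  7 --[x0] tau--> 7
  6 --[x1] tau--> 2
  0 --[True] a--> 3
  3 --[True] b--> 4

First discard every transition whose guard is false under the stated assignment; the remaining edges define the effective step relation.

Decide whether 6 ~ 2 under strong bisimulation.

Answer: NOT BISIMILAR

Working:
Compute ~ classes (split until stable):
  P[0] = {{0,1,2,3,4,5,6,7}}
  P[1] = {{0},{1,6},{2},{3},{4},{5},{7}}
  P[2] = {{0},{1},{2},{3},{4},{5},{6},{7}}
stable after 3 split(s): 8 block(s)
class of 6: {6}; class of 2: {2}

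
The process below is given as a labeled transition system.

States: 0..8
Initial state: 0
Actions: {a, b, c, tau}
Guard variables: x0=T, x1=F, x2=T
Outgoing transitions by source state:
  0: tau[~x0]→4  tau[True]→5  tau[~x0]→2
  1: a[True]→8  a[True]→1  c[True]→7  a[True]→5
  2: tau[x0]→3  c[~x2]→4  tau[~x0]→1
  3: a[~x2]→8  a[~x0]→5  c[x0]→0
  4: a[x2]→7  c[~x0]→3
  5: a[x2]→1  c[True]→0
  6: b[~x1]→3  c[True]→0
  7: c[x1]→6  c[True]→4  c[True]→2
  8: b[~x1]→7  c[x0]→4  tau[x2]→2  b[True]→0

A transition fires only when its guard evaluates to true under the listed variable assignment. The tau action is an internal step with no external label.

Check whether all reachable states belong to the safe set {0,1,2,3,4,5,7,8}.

Allowed set {0,1,2,3,4,5,7,8}
Reach set: {0,1,2,3,4,5,7,8}
  0: ✓
  1: ✓
  2: ✓
  3: ✓
  4: ✓
  5: ✓
  7: ✓
  8: ✓

Answer: INVARIANT HOLDS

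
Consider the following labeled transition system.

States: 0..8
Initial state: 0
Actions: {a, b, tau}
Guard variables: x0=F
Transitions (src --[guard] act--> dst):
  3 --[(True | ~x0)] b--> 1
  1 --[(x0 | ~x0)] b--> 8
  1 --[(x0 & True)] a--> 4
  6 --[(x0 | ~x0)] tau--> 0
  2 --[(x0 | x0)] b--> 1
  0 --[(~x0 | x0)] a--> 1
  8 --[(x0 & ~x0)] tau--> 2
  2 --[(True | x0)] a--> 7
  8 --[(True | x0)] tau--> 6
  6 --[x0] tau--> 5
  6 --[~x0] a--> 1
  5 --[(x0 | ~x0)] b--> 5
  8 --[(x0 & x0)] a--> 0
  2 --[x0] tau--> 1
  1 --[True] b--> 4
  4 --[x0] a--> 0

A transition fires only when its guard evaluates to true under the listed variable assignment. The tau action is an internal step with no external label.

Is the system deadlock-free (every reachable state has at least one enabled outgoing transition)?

Answer: DEADLOCK at state 4

Working:
Reachable = {0,1,4,6,8}
  0: a→1  [deg 1]
  1: b→4  b→8  [deg 2]
  4: ∅  [deadlock]
  6: a→1  tau→0  [deg 2]
  8: tau→6  [deg 1]
Path to 4: a·b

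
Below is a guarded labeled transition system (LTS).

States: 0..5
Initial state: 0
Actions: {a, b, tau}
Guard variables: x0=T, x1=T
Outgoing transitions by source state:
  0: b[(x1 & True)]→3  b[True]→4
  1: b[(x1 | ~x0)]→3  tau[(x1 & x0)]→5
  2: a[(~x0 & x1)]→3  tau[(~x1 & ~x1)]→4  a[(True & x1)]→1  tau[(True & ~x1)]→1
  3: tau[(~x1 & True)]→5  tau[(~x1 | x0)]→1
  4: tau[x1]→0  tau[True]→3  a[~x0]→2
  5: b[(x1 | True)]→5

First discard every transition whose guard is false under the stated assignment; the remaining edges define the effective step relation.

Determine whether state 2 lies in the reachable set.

Answer: UNREACHABLE

Working:
9 transition(s) survive guard evaluation.
depth 0: {0}
depth 1: {3,4}  total {0,3,4}
depth 2: {1}  total {0,1,3,4}
depth 3: {5}  total {0,1,3,4,5}
Reach set: {0,1,3,4,5}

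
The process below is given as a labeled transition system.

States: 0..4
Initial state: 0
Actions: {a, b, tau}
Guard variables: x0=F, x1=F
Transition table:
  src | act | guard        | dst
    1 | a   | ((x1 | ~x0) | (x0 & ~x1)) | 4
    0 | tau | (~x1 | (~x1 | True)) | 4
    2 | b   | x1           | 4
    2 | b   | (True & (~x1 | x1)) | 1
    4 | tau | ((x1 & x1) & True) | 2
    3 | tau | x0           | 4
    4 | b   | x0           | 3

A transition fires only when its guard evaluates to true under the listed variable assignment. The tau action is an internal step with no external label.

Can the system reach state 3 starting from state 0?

Guard filter leaves 3 enabled edge(s).
Layer 0: {0}
Layer 1: {4}  now seen {0,4}
Reachable = {0,4}

Answer: UNREACHABLE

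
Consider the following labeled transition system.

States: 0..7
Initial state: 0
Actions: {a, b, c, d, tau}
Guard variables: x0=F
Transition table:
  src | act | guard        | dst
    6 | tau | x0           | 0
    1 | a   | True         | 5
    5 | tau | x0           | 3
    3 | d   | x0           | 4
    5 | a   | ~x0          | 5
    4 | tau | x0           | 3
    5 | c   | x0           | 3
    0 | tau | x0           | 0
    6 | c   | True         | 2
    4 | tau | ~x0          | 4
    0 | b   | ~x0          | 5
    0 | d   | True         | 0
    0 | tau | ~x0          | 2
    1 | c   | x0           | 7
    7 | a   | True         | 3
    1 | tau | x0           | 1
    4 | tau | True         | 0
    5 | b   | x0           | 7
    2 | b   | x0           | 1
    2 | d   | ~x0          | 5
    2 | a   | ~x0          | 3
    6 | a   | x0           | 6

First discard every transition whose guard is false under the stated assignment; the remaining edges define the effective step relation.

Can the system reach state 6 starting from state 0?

Answer: UNREACHABLE

Working:
After dropping false guards: 11 live edges.
Layer 0: {0}
Layer 1: {2,5}  now seen {0,2,5}
Layer 2: {3}  now seen {0,2,3,5}
R = {0,2,3,5}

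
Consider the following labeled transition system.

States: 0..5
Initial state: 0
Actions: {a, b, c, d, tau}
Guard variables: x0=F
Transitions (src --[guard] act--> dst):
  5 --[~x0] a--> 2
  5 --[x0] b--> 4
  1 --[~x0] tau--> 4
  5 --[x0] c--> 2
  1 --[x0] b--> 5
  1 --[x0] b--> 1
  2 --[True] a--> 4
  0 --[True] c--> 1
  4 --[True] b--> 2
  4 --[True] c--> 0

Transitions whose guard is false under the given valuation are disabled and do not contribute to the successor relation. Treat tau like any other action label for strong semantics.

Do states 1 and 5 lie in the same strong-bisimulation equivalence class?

Answer: NOT BISIMILAR

Analysis:
Compute ~ classes (split until stable):
  round 0: {{0,1,2,3,4,5}}
  round 1: {{0},{1},{2,5},{3},{4}}
  round 2: {{0},{1},{2},{3},{4},{5}}
Fixed point at round 3; 6 class(es).
[1]={1}  [5]={5}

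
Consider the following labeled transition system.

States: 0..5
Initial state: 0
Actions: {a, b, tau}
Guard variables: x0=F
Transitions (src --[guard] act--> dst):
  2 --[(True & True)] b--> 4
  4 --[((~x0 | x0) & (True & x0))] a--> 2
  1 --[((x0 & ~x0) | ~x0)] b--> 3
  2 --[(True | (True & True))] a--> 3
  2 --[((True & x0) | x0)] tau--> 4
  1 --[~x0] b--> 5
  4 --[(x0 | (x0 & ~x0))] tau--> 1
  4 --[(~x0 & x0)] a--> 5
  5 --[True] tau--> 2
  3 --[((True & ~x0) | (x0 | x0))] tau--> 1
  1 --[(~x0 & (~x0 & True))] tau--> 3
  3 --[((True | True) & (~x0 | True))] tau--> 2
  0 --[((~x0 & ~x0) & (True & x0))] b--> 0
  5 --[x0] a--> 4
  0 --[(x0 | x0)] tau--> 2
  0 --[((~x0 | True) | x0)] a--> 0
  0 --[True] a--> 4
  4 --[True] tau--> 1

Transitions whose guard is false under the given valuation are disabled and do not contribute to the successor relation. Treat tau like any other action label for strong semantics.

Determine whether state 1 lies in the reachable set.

Answer: REACHABLE

Working:
11 transition(s) survive guard evaluation.
Layer 0: {0}
Layer 1: {4}  total {0,4}
Layer 2: {1}  total {0,1,4}
Layer 3: {3,5}  total {0,1,3,4,5}
Layer 4: {2}  total {0,1,2,3,4,5}
Reach set: {0,1,2,3,4,5}
Path to 1: a·tau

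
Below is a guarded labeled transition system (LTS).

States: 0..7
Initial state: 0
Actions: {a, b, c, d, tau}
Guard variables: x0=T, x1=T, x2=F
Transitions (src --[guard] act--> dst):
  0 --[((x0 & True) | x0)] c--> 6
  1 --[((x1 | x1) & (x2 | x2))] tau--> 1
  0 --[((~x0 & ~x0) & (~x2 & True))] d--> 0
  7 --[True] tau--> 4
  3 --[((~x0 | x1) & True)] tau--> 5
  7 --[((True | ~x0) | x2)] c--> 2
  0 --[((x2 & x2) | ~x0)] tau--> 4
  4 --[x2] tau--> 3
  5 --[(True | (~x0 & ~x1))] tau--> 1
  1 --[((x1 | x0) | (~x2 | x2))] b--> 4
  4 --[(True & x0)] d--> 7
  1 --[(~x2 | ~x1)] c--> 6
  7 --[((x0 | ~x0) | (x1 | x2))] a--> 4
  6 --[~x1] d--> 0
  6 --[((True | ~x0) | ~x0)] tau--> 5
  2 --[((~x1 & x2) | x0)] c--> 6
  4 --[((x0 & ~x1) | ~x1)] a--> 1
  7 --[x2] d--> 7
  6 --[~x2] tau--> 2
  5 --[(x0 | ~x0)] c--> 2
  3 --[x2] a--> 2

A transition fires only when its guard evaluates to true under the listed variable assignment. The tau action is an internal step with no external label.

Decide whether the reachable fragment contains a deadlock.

Answer: DEADLOCK-FREE

Trace:
R = {0,1,2,4,5,6,7}
  0: c→6  [deg 1]
  1: b→4  c→6  [deg 2]
  2: c→6  [deg 1]
  4: d→7  [deg 1]
  5: c→2  tau→1  [deg 2]
  6: tau→2  tau→5  [deg 2]
  7: a→4  c→2  tau→4  [deg 3]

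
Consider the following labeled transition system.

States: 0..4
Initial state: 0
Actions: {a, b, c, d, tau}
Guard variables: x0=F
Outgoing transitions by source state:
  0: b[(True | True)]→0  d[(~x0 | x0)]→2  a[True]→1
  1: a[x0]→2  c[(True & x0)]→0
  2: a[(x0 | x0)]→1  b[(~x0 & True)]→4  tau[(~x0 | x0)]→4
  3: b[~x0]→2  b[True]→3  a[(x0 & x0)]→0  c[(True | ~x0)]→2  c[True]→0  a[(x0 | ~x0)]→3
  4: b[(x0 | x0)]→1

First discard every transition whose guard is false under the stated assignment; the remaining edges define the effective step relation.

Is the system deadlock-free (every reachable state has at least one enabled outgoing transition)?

Answer: DEADLOCK at state 1

Trace:
R = {0,1,2,4}
  0: a→1  b→0  d→2  [3 exit(s)]
  1: ∅  [deadlock]
  2: b→4  tau→4  [2 exit(s)]
  4: ∅  [deadlock]
trace reaching 1: a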